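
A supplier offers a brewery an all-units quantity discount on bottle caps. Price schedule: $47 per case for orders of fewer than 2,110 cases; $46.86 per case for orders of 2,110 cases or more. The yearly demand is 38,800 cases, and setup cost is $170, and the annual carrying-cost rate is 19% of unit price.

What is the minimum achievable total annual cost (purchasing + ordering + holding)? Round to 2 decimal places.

H₁ = 19%×$47 = $8.9300;  H₂ = 19%×$46.86 = $8.9034
EOQ₁ = √(2×38,800×170/8.9300) = 1,215.43  (< 2,110, feasible at tier 1)
EOQ₂ = √(2×38,800×170/8.9034) = 1,217.24  (< 2,110 → use Q = 2,110 at tier-2 price)
TC(tier 1 (EOQ₁), Q≈1,215.4) = $1,834,453.78
TC(tier 2, Q≈2,110.0) = $1,830,687.15
Minimum at tier 2: $1,830,687.15

$1,830,687.15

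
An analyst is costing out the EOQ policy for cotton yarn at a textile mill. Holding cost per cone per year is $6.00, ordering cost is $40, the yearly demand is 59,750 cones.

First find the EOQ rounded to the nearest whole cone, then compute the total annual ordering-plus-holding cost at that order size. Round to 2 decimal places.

EOQ = √(2DS/H) = √(2 × 59,750 × 40 / 6)
    = √(796,666.67) ≈ 892.56 → Q = 893 cones
Ordering: D/Q × S = 59,750/893 × $40 = $2,676.37
Holding:  Q/2 × H = 893/2 × $6 = $2,679.00
Total = $2,676.37 + $2,679.00 = $5,355.37

$5,355.37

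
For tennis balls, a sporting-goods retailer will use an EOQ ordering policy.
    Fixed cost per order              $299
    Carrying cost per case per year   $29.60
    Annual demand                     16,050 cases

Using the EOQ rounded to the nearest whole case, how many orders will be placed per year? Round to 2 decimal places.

28.21 orders per year

Q* = √(2·D·S / H) = √(2·16,050·299 / 29.6) = √324,253.4 ≈ 569.43 → Q = 569
N = D/Q = 16,050/569 ≈ 28.207 orders/yr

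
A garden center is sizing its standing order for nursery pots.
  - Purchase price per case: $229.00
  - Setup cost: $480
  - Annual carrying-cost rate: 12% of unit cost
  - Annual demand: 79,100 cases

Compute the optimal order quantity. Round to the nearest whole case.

Holding cost per case per year: H = 12% × $229 = $27.4800
2DS/H = 2·79,100·480/27.48 = 2,763,318.78
EOQ = √2,763,318.78 ≈ 1,662.32

1,662 cases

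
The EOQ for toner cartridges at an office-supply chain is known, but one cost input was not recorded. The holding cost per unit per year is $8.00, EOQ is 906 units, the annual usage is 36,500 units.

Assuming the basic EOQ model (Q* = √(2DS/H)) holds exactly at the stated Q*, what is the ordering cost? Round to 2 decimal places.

Since Q* = (2DS/H)^½, squaring gives Q*²·H = 2DS.
S = Q²H / (2D) = 906² × 8 / (2 × 36,500) = 89.9546

$89.95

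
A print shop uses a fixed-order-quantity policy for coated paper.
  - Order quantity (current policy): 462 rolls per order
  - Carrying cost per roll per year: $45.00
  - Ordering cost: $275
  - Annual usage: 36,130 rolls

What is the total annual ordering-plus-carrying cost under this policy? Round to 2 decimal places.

Ordering: D/Q × S = 36,130/462 × $275 = $21,505.95
Holding:  Q/2 × H = 462/2 × $45 = $10,395.00
Total = $21,505.95 + $10,395.00 = $31,900.95

$31,900.95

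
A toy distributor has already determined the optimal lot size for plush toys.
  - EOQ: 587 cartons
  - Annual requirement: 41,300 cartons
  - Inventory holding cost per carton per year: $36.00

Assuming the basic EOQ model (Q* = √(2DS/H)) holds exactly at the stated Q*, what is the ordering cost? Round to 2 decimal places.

Since Q* = (2DS/H)^½, squaring gives Q*²·H = 2DS.
S = Q²H / (2D) = 587² × 36 / (2 × 41,300) = 150.1754

$150.18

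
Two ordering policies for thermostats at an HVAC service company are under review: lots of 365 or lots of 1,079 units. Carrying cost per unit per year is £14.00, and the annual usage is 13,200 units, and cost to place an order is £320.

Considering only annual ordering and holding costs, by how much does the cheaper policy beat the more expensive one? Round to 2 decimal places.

TC(Q) = (D/Q)S + (Q/2)H
TC(365) = (13,200/365)×320 + (365/2)×14 = £14,127.60
TC(1,079) = (13,200/1,079)×320 + (1,079/2)×14 = £11,467.74
|ΔTC| = |£14,127.60 − £11,467.74| = £2,659.87

£2,659.87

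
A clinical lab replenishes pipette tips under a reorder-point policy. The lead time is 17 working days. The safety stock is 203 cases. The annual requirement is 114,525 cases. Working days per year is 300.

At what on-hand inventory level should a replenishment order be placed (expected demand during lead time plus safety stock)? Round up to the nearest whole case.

Daily demand d = 114,525 / 300 = 381.750 cases/day
Demand during lead time = 381.750 × 17 = 6,489.75
Reorder point = 6,489.75 + 203 = 6,692.75 → round up

6,693 cases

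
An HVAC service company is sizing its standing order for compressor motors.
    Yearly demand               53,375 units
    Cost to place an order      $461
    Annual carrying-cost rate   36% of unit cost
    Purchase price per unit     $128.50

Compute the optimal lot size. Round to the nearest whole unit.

1,031 units

Holding cost per unit per year: H = 36% × $128.5 = $46.2600
Q* = √(2·D·S / H) = √(2·53,375·461 / 46.26) = √1,063,807.8 ≈ 1,031.41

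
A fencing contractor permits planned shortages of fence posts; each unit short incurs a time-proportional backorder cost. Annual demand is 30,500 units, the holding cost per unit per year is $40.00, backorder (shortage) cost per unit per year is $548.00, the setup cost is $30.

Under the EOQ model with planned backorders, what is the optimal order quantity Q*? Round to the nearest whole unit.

Q* = √(2DS/H) · √((H + b)/b)
   = √(2 × 30,500 × 30 / 40) · √((40 + 548) / 548)
   = 213.892 × 1.0359 ≈ 221.56

222 units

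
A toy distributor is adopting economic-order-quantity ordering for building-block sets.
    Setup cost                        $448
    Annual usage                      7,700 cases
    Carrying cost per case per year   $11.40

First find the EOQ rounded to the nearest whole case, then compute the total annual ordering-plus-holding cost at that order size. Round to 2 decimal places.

$8,868.53

EOQ = √(2DS/H) = √(2 × 7,700 × 448 / 11.4)
    = √(605,192.98) ≈ 777.94 → Q = 778 cases
Ordering: D/Q × S = 7,700/778 × $448 = $4,433.93
Holding:  Q/2 × H = 778/2 × $11.4 = $4,434.60
Total = $4,433.93 + $4,434.60 = $8,868.53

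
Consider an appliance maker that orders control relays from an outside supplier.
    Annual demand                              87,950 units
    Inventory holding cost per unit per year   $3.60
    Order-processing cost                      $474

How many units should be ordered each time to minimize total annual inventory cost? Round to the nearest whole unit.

2DS/H = 2·87,950·474/3.6 = 23,160,166.67
EOQ = √23,160,166.67 ≈ 4,812.50

4,813 units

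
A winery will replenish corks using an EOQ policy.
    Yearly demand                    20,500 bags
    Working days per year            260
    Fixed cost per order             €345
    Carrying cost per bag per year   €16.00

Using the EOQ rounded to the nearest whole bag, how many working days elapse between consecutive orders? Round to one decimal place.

11.9 days

Q* = √(2·D·S / H) = √(2·20,500·345 / 16) = √884,062.5 ≈ 940.25 → Q = 940 bags
Cycle time = (working days × Q)/D = (260 × 940) / 20,500 = 11.922 days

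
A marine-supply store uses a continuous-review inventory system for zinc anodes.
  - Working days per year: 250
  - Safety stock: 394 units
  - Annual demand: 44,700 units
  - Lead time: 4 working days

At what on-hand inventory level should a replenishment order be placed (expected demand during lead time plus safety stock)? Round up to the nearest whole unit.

1,110 units

Daily demand d = 44,700 / 250 = 178.800 units/day
Demand during lead time = 178.800 × 4 = 715.20
Reorder point = 715.20 + 394 = 1,109.20 → round up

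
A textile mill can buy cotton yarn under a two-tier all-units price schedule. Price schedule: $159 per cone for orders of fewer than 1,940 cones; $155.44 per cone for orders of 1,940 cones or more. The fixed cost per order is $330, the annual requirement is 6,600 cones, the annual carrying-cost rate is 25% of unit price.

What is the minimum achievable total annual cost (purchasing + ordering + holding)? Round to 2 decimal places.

$1,062,558.69

H₁ = 25%×$159 = $39.7500;  H₂ = 25%×$155.44 = $38.8600
EOQ₁ = √(2×6,600×330/39.7500) = 331.04  (< 1,940, feasible at tier 1)
EOQ₂ = √(2×6,600×330/38.8600) = 334.81  (< 1,940 → use Q = 1,940 at tier-2 price)
TC(tier 1 (EOQ₁), Q≈331.0) = $1,062,558.69
TC(tier 2, Q≈1,940.0) = $1,064,720.88
Minimum at tier 1 (EOQ₁): $1,062,558.69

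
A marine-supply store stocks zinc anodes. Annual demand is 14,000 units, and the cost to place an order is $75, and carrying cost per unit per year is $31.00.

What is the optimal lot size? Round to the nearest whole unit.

Optimal lot size Q* = (2 × 14,000 × $75 / $31)^½ ≈ 260.27

260 units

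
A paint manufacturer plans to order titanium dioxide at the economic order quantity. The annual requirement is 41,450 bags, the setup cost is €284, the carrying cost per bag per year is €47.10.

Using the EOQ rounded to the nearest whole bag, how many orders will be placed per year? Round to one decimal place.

58.6 orders per year

Optimal lot size Q* = (2 × 41,450 × €284 / €47.1)^½ ≈ 707.01 → Q = 707
N = D/Q = 41,450/707 ≈ 58.628 orders/yr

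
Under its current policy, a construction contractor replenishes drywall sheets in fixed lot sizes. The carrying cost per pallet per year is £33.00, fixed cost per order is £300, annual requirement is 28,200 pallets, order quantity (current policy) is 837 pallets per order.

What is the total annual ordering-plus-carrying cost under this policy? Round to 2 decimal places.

Orders/yr = 28,200/837 = 33.692; ordering cost = 33.692 × £300 = £10,107.53
Average inventory = 837/2 = 418.5; holding cost = 418.5 × £33 = £13,810.50
Total = £10,107.53 + £13,810.50 = £23,918.03

£23,918.03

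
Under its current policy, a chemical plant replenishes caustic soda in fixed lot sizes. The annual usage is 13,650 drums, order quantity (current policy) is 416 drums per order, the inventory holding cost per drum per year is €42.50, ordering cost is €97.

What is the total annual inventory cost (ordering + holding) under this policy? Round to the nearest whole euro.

Annual ordering cost = (D/Q)·S = (13,650/416) × 97 = €3,182.81
Annual holding cost  = (Q/2)·H = (416/2) × 42.5 = €8,840.00
Total = €3,182.81 + €8,840.00 = €12,022.81

€12,023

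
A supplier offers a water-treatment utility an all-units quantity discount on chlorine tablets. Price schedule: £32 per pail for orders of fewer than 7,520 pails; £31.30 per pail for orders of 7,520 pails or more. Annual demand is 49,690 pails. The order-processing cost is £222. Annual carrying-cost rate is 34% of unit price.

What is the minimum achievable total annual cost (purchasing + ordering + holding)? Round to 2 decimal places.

£1,596,777.83

H₁ = 34%×£32 = £10.8800;  H₂ = 34%×£31.30 = £10.6420
EOQ₁ = √(2×49,690×222/10.8800) = 1,424.01  (< 7,520, feasible at tier 1)
EOQ₂ = √(2×49,690×222/10.6420) = 1,439.84  (< 7,520 → use Q = 7,520 at tier-2 price)
TC(tier 1 (EOQ₁), Q≈1,424.0) = £1,605,573.18
TC(tier 2, Q≈7,520.0) = £1,596,777.83
Minimum at tier 2: £1,596,777.83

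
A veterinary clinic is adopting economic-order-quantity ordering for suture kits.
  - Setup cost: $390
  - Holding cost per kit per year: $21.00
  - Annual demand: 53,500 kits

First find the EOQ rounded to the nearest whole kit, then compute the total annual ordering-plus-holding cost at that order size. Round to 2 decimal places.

$29,602.87

EOQ = √(2DS/H) = √(2 × 53,500 × 390 / 21)
    = √(1,987,142.86) ≈ 1,409.66 → Q = 1,410 kits
Orders/yr = 53,500/1,410 = 37.943; ordering cost = 37.943 × $390 = $14,797.87
Average inventory = 1,410/2 = 705; holding cost = 705 × $21 = $14,805.00
Total = $14,797.87 + $14,805.00 = $29,602.87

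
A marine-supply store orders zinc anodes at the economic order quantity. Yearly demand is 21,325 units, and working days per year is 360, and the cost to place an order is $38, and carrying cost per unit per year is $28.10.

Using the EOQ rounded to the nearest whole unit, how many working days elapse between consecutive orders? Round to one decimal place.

Optimal lot size Q* = (2 × 21,325 × $38 / $28.1)^½ ≈ 240.16 → Q = 240 units
T = Q/D × 360 days = 240/21,325 × 360 = 4.052 days

4.1 days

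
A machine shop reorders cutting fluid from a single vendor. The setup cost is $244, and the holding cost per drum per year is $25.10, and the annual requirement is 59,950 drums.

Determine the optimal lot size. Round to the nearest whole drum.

2DS/H = 2·59,950·244/25.1 = 1,165,561.75
EOQ = √1,165,561.75 ≈ 1,079.61

1,080 drums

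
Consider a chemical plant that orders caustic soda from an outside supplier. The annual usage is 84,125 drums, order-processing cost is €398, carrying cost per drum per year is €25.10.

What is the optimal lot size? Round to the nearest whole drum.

EOQ = √(2DS/H) = √(2 × 84,125 × 398 / 25.1)
    = √(2,667,868.53) ≈ 1,633.36

1,633 drums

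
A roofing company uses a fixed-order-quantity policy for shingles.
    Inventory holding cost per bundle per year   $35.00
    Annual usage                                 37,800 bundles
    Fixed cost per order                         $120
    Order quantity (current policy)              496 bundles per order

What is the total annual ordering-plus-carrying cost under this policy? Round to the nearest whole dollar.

$17,825

Annual ordering cost = (D/Q)·S = (37,800/496) × 120 = $9,145.16
Annual holding cost  = (Q/2)·H = (496/2) × 35 = $8,680.00
Total = $9,145.16 + $8,680.00 = $17,825.16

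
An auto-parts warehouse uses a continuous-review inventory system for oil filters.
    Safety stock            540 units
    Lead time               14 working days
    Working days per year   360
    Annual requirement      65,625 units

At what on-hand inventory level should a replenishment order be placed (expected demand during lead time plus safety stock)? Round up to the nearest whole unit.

3,093 units

Daily demand d = 65,625 / 360 = 182.292 units/day
Demand during lead time = 182.292 × 14 = 2,552.08
Reorder point = 2,552.08 + 540 = 3,092.08 → round up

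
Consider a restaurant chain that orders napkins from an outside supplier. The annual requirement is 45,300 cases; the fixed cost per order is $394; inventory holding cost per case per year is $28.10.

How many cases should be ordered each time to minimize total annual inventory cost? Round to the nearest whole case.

2DS/H = 2·45,300·394/28.1 = 1,270,334.52
EOQ = √1,270,334.52 ≈ 1,127.09

1,127 cases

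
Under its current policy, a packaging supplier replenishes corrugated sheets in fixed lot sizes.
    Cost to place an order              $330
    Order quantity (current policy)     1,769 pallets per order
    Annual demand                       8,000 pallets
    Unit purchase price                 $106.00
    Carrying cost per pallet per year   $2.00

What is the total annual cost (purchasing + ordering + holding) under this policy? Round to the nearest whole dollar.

$851,261

Ordering: D/Q × S = 8,000/1,769 × $330 = $1,492.37
Holding:  Q/2 × H = 1,769/2 × $2 = $1,769.00
Purchase cost = D·C = 8,000 × 106 = $848,000.00
Total = $1,492.37 + $1,769.00 + $848,000.00 = $851,261.37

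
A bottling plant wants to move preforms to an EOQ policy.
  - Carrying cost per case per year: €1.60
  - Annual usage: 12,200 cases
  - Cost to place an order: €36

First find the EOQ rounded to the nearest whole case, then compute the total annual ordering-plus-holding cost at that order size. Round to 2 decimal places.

2DS/H = 2·12,200·36/1.6 = 549,000.00
EOQ = √549,000.00 ≈ 740.95 → Q = 741 cases
Annual ordering cost = (D/Q)·S = (12,200/741) × 36 = €592.71
Annual holding cost  = (Q/2)·H = (741/2) × 1.6 = €592.80
Total = €592.71 + €592.80 = €1,185.51

€1,185.51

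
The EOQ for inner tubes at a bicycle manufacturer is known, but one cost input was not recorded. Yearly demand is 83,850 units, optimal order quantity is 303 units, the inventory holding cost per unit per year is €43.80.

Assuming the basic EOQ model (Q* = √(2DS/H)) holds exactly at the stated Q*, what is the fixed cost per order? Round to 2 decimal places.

€23.98

EOQ relation: Q² = 2DS/H, so rearrange for the unknown.
S = Q²H / (2D) = 303² × 43.8 / (2 × 83,850) = 23.9787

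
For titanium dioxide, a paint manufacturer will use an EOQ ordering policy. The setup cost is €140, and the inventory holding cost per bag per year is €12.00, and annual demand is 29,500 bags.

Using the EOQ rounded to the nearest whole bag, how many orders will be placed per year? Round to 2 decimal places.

35.54 orders per year

2DS/H = 2·29,500·140/12 = 688,333.33
EOQ = √688,333.33 ≈ 829.66 → Q = 830
N = D/Q = 29,500/830 ≈ 35.542 orders/yr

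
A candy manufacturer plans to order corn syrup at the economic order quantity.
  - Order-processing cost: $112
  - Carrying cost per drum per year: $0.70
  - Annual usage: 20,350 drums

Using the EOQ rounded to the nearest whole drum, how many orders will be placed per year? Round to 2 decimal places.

EOQ = √(2DS/H) = √(2 × 20,350 × 112 / 0.7)
    = √(6,512,000.00) ≈ 2,551.86 → Q = 2,552
N = D/Q = 20,350/2,552 ≈ 7.974 orders/yr

7.97 orders per year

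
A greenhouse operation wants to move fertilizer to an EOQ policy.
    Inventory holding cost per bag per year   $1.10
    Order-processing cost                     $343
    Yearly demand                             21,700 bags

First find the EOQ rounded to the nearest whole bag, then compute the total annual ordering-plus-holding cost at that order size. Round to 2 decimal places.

EOQ = √(2DS/H) = √(2 × 21,700 × 343 / 1.1)
    = √(13,532,909.09) ≈ 3,678.71 → Q = 3,679 bags
Ordering: D/Q × S = 21,700/3,679 × $343 = $2,023.13
Holding:  Q/2 × H = 3,679/2 × $1.1 = $2,023.45
Total = $2,023.13 + $2,023.45 = $4,046.58

$4,046.58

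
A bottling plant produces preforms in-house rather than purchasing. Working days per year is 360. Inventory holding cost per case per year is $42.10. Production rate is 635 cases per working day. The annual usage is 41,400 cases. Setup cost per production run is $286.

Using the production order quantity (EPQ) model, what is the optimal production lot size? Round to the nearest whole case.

Daily demand d = 41,400/360 = 115.000; p = 635; 1 − d/p = 0.81890
EPQ = √(2DS / (H(1 − d/p)))
    = √(2 × 41,400 × 286 / (42.1 × 0.81890)) ≈ 828.79

829 cases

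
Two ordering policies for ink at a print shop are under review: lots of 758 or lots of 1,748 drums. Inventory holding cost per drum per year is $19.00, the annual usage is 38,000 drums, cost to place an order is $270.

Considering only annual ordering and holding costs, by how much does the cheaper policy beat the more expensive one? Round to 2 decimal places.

$1,738.95

Annual cost at Q: ordering D·S/Q plus holding Q·H/2.
TC(758) = (38,000/758)×270 + (758/2)×19 = $20,736.62
TC(1,748) = (38,000/1,748)×270 + (1,748/2)×19 = $22,475.57
Cheaper: Q = 758.  Difference = $1,738.95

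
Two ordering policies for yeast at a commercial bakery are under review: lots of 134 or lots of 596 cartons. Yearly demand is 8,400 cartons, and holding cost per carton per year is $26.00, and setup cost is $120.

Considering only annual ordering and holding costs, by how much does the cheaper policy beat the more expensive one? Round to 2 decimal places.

For each Q, cost = (D/Q)·S + (Q/2)·H.
TC(134) = (8,400/134)×120 + (134/2)×26 = $9,264.39
TC(596) = (8,400/596)×120 + (596/2)×26 = $9,439.28
Cheaper: Q = 134.  Difference = $174.89

$174.89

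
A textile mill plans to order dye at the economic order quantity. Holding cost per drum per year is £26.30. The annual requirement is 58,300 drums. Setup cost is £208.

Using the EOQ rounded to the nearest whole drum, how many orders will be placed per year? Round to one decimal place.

60.7 orders per year

2DS/H = 2·58,300·208/26.3 = 922,159.70
EOQ = √922,159.70 ≈ 960.29 → Q = 960
N = D/Q = 58,300/960 ≈ 60.729 orders/yr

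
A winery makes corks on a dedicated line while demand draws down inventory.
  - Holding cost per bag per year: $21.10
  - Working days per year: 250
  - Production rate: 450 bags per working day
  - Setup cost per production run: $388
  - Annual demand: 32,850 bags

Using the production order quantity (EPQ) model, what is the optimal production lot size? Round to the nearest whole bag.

Daily demand d = 32,850/250 = 131.400; p = 450; 1 − d/p = 0.70800
EPQ = √(2DS / (H(1 − d/p)))
    = √(2 × 32,850 × 388 / (21.1 × 0.70800)) ≈ 1,306.29

1,306 bags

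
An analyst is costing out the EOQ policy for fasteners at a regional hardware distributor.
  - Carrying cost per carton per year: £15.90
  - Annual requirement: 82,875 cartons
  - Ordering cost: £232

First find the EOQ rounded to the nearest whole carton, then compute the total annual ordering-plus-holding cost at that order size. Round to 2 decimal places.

EOQ = √(2DS/H) = √(2 × 82,875 × 232 / 15.9)
    = √(2,418,490.57) ≈ 1,555.15 → Q = 1,555 cartons
Ordering: D/Q × S = 82,875/1,555 × £232 = £12,364.63
Holding:  Q/2 × H = 1,555/2 × £15.9 = £12,362.25
Total = £12,364.63 + £12,362.25 = £24,726.88

£24,726.88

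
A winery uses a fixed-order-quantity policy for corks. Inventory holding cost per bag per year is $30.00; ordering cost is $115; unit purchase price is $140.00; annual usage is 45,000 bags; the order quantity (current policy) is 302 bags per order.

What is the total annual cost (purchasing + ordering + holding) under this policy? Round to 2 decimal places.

$6,321,665.76

Orders/yr = 45,000/302 = 149.007; ordering cost = 149.007 × $115 = $17,135.76
Average inventory = 302/2 = 151; holding cost = 151 × $30 = $4,530.00
Purchase cost = D·C = 45,000 × 140 = $6,300,000.00
Total = $17,135.76 + $4,530.00 + $6,300,000.00 = $6,321,665.76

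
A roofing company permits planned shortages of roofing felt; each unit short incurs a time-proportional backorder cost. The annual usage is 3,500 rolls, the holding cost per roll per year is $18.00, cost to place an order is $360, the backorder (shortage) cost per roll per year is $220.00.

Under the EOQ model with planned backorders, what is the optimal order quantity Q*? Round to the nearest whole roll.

389 rolls

Q* = √(2DS/H) · √((H + b)/b)
   = √(2 × 3,500 × 360 / 18) · √((18 + 220) / 220)
   = 374.166 × 1.0401 ≈ 389.17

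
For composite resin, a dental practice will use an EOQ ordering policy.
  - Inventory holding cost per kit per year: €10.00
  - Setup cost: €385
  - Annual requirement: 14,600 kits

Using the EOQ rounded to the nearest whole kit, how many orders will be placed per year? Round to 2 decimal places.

13.77 orders per year

2DS/H = 2·14,600·385/10 = 1,124,200.00
EOQ = √1,124,200.00 ≈ 1,060.28 → Q = 1,060
N = D/Q = 14,600/1,060 ≈ 13.774 orders/yr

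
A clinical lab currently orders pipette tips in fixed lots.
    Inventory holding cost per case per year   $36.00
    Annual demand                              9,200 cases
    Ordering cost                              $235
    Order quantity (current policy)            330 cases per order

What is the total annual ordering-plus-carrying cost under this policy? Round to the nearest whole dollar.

Annual ordering cost = (D/Q)·S = (9,200/330) × 235 = $6,551.52
Annual holding cost  = (Q/2)·H = (330/2) × 36 = $5,940.00
Total = $6,551.52 + $5,940.00 = $12,491.52

$12,492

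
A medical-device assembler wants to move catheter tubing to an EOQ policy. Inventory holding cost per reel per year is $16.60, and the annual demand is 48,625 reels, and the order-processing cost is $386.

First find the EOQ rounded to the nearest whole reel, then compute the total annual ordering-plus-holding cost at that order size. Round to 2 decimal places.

$24,962.75

Q* = √(2·D·S / H) = √(2·48,625·386 / 16.6) = √2,261,355.4 ≈ 1,503.78 → Q = 1,504 reels
Orders/yr = 48,625/1,504 = 32.330; ordering cost = 32.330 × $386 = $12,479.55
Average inventory = 1,504/2 = 752; holding cost = 752 × $16.6 = $12,483.20
Total = $12,479.55 + $12,483.20 = $24,962.75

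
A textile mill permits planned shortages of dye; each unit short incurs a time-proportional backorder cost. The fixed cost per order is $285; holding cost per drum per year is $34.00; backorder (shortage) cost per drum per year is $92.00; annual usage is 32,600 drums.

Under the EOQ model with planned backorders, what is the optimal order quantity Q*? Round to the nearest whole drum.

865 drums

Basic EOQ = √(2·32,600·285/34) = 739.276
Backorder adjustment √((H+b)/b) = √((34+92)/92) = 1.1703
Q* = 739.276 × 1.1703 ≈ 865.16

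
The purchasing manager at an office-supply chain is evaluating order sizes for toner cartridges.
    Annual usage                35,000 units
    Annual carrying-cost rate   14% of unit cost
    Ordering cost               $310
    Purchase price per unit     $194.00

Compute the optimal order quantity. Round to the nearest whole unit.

Carrying cost H = $194 × 14% = $27.1600/unit/yr
EOQ = √(2DS/H) = √(2 × 35,000 × 310 / 27.16)
    = √(798,969.07) ≈ 893.85

894 units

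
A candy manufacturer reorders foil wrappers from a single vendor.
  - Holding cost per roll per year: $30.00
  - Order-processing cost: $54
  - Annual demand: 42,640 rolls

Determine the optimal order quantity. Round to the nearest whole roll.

Optimal lot size Q* = (2 × 42,640 × $54 / $30)^½ ≈ 391.80

392 rolls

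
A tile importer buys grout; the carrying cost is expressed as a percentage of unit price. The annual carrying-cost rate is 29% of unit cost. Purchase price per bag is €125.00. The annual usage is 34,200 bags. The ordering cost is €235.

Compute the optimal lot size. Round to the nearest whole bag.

666 bags

Carrying cost H = €125 × 29% = €36.2500/bag/yr
Q* = √(2·D·S / H) = √(2·34,200·235 / 36.25) = √443,420.7 ≈ 665.90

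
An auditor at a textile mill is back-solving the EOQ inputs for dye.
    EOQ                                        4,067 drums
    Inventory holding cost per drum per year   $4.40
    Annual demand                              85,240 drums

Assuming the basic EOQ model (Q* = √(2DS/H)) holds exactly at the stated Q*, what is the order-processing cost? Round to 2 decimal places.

$426.90

Since Q* = (2DS/H)^½, squaring gives Q*²·H = 2DS.
S = Q²H / (2D) = 4,067² × 4.4 / (2 × 85,240) = 426.9014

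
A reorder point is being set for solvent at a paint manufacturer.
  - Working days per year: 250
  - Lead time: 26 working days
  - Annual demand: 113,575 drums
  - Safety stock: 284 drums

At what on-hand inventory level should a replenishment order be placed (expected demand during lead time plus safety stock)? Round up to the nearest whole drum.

12,096 drums

Daily demand d = 113,575 / 250 = 454.300 drums/day
Demand during lead time = 454.300 × 26 = 11,811.80
Reorder point = 11,811.80 + 284 = 12,095.80 → round up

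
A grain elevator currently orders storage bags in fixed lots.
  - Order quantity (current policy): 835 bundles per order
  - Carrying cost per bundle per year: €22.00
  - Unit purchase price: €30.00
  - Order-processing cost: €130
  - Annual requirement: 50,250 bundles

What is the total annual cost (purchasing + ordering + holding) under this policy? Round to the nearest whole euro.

Orders/yr = 50,250/835 = 60.180; ordering cost = 60.180 × €130 = €7,823.35
Average inventory = 835/2 = 417.5; holding cost = 417.5 × €22 = €9,185.00
Purchase cost = D·C = 50,250 × 30 = €1,507,500.00
Total = €7,823.35 + €9,185.00 + €1,507,500.00 = €1,524,508.35

€1,524,508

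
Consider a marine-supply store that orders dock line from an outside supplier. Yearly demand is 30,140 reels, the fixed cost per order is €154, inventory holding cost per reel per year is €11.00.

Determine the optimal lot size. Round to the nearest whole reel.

919 reels

EOQ = √(2DS/H) = √(2 × 30,140 × 154 / 11)
    = √(843,920.00) ≈ 918.65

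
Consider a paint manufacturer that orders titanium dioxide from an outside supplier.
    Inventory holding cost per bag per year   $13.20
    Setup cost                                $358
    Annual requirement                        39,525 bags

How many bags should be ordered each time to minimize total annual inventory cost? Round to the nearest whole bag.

1,464 bags

Q* = √(2·D·S / H) = √(2·39,525·358 / 13.2) = √2,143,931.8 ≈ 1,464.22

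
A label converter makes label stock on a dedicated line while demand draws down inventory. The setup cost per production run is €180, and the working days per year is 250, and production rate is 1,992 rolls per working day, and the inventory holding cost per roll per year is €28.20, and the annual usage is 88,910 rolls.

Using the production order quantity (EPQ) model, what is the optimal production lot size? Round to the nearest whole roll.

Daily demand d = 88,910/250 = 355.640; p = 1992; 1 − d/p = 0.82147
EPQ = √(2DS / (H(1 − d/p)))
    = √(2 × 88,910 × 180 / (28.2 × 0.82147)) ≈ 1,175.46

1,175 rolls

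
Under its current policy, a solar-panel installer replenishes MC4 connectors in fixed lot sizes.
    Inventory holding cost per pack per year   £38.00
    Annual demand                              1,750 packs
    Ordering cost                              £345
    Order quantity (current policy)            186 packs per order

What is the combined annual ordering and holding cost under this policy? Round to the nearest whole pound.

£6,780

Annual ordering cost = (D/Q)·S = (1,750/186) × 345 = £3,245.97
Annual holding cost  = (Q/2)·H = (186/2) × 38 = £3,534.00
Total = £3,245.97 + £3,534.00 = £6,779.97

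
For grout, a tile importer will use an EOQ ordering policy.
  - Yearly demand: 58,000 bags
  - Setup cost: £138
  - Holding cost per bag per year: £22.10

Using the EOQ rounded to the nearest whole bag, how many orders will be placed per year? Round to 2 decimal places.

EOQ = √(2DS/H) = √(2 × 58,000 × 138 / 22.1)
    = √(724,343.89) ≈ 851.08 → Q = 851
Orders per year = D/Q = 58,000 / 851 = 68.155

68.16 orders per year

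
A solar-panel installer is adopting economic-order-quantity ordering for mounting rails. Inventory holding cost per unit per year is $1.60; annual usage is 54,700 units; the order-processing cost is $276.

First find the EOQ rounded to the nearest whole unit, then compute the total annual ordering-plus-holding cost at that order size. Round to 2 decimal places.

2DS/H = 2·54,700·276/1.6 = 18,871,500.00
EOQ = √18,871,500.00 ≈ 4,344.13 → Q = 4,344 units
Annual ordering cost = (D/Q)·S = (54,700/4,344) × 276 = $3,475.41
Annual holding cost  = (Q/2)·H = (4,344/2) × 1.6 = $3,475.20
Total = $3,475.41 + $3,475.20 = $6,950.61

$6,950.61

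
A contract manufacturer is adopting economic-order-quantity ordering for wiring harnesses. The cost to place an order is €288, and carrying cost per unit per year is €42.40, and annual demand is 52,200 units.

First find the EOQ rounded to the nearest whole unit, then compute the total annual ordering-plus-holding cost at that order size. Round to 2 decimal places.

€35,705.03

Q* = √(2·D·S / H) = √(2·52,200·288 / 42.4) = √709,132.1 ≈ 842.10 → Q = 842 units
Ordering: D/Q × S = 52,200/842 × €288 = €17,854.63
Holding:  Q/2 × H = 842/2 × €42.4 = €17,850.40
Total = €17,854.63 + €17,850.40 = €35,705.03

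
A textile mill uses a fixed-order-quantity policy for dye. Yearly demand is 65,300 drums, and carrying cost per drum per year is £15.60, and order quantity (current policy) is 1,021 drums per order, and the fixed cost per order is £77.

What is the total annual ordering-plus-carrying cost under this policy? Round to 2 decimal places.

£12,888.48

Orders/yr = 65,300/1,021 = 63.957; ordering cost = 63.957 × £77 = £4,924.68
Average inventory = 1,021/2 = 510.5; holding cost = 510.5 × £15.6 = £7,963.80
Total = £4,924.68 + £7,963.80 = £12,888.48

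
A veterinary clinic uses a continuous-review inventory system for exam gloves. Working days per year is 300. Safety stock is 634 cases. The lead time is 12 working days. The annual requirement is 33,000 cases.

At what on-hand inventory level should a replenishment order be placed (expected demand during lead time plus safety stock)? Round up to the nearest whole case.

Daily demand d = 33,000 / 300 = 110.000 cases/day
Demand during lead time = 110.000 × 12 = 1,320.00
Reorder point = 1,320.00 + 634 = 1,954.00 → round up

1,954 cases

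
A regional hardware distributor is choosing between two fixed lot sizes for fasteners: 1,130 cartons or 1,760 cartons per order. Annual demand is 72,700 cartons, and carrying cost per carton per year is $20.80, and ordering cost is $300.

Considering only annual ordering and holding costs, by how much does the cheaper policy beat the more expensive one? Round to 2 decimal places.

TC(Q) = (D/Q)S + (Q/2)H
TC(1,130) = (72,700/1,130)×300 + (1,130/2)×20.8 = $31,052.88
TC(1,760) = (72,700/1,760)×300 + (1,760/2)×20.8 = $30,696.05
Cheaper: Q = 1,760.  Difference = $356.84

$356.84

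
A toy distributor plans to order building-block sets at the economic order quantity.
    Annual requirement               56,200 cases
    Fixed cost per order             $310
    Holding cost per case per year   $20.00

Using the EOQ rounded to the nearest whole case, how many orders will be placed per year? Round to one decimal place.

42.6 orders per year

EOQ = √(2DS/H) = √(2 × 56,200 × 310 / 20)
    = √(1,742,200.00) ≈ 1,319.92 → Q = 1,320
Orders per year = D/Q = 56,200 / 1,320 = 42.576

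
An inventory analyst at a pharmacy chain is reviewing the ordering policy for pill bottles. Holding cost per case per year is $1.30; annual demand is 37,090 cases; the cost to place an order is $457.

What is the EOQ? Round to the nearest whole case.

Optimal lot size Q* = (2 × 37,090 × $457 / $1.3)^½ ≈ 5,106.58

5,107 cases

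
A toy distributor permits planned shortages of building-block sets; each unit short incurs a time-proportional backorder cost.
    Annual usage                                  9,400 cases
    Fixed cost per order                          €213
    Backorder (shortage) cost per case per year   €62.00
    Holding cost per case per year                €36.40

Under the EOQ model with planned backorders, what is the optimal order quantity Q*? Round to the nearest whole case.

Basic EOQ = √(2·9,400·213/36.4) = 331.679
Backorder adjustment √((H+b)/b) = √((36.4+62)/62) = 1.2598
Q* = 331.679 × 1.2598 ≈ 417.85

418 cases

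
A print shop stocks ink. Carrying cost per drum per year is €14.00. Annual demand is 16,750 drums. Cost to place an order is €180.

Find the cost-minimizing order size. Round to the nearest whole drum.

Q* = √(2·D·S / H) = √(2·16,750·180 / 14) = √430,714.3 ≈ 656.29

656 drums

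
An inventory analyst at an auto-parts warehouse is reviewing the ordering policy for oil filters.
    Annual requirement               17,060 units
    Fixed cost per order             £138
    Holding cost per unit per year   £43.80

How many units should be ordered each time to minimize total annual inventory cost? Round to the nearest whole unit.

Optimal lot size Q* = (2 × 17,060 × £138 / £43.8)^½ ≈ 327.87

328 units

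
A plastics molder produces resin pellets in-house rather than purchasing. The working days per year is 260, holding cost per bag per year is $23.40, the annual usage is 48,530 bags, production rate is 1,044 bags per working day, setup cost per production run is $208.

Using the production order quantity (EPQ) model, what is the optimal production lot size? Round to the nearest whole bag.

1,025 bags

d = 48,530/260 = 186.6538 bags/day;  effective holding cost H(1 − d/p) = 23.4·(1 − 186.6538/1044) = 19.21638
Q* = √(2DS / H_eff) = √(2·48,530·208 / 19.21638) ≈ 1,024.98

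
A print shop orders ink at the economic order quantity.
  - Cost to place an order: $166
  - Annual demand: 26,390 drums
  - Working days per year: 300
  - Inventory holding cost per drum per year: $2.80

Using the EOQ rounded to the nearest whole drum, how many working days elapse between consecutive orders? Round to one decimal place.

EOQ = √(2DS/H) = √(2 × 26,390 × 166 / 2.8)
    = √(3,129,100.00) ≈ 1,768.93 → Q = 1,769 drums
Cycle time = (working days × Q)/D = (300 × 1,769) / 26,390 = 20.110 days

20.1 days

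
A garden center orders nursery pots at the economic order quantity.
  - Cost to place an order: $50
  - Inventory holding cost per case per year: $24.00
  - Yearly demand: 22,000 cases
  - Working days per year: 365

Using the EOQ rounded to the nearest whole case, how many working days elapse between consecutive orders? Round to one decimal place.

5.0 days

Q* = √(2·D·S / H) = √(2·22,000·50 / 24) = √91,666.7 ≈ 302.77 → Q = 303 cases
T = Q/D × 365 days = 303/22,000 × 365 = 5.027 days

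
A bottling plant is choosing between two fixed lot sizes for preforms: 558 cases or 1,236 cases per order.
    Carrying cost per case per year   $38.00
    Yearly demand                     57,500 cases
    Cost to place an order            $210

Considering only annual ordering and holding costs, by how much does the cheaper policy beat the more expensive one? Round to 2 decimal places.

For each Q, cost = (D/Q)·S + (Q/2)·H.
TC(558) = (57,500/558)×210 + (558/2)×38 = $32,241.78
TC(1,236) = (57,500/1,236)×210 + (1,236/2)×38 = $33,253.42
|ΔTC| = |$32,241.78 − $33,253.42| = $1,011.63

$1,011.63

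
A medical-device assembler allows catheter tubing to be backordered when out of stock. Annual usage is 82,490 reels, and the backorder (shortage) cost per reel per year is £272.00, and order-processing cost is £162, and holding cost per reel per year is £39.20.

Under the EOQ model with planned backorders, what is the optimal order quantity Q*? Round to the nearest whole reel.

Q* = √(2DS/H) · √((H + b)/b)
   = √(2 × 82,490 × 162 / 39.2) · √((39.2 + 272) / 272)
   = 825.715 × 1.0696 ≈ 883.21

883 reels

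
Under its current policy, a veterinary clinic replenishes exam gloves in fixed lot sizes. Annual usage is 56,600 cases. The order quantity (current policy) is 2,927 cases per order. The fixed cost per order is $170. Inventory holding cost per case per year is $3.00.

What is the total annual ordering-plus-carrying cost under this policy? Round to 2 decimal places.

Orders/yr = 56,600/2,927 = 19.337; ordering cost = 19.337 × $170 = $3,287.32
Average inventory = 2,927/2 = 1463.5; holding cost = 1463.5 × $3 = $4,390.50
Total = $3,287.32 + $4,390.50 = $7,677.82

$7,677.82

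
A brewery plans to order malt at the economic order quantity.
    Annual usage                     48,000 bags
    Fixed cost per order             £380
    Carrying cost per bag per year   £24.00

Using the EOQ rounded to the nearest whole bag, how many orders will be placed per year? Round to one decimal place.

2DS/H = 2·48,000·380/24 = 1,520,000.00
EOQ = √1,520,000.00 ≈ 1,232.88 → Q = 1,233
Orders per year = D/Q = 48,000 / 1,233 = 38.929

38.9 orders per year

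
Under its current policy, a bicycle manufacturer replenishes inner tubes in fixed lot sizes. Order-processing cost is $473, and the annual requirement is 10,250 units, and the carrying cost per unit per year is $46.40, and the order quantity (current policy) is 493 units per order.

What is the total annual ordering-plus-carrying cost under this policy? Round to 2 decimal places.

Ordering: D/Q × S = 10,250/493 × $473 = $9,834.18
Holding:  Q/2 × H = 493/2 × $46.4 = $11,437.60
Total = $9,834.18 + $11,437.60 = $21,271.78

$21,271.78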